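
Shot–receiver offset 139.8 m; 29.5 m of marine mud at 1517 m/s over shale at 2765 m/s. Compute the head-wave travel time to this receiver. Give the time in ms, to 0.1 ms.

83.1 ms

θ_c = arcsin(V₁/V₂) = arcsin(1517/2765) = 33.27°, cos θ_c = 0.8361.
Intercept time tᵢ = 2h cos θ_c / V₁ = 2·29.5·0.8361/1517 = 0.03252 s.
t = x/V₂ + tᵢ = 139.8/2765 + 0.03252 = 0.08308 s.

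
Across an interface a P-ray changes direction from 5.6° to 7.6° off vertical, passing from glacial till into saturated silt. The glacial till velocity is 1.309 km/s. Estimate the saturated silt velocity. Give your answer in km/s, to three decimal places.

1.774 km/s

Snell's law: sin 5.6°/V₁ = sin 7.6°/V₂.
V₂ = V₁·sin 7.6°/sin 5.6° = 1.309 × 1.3553 = 1.774 km/s.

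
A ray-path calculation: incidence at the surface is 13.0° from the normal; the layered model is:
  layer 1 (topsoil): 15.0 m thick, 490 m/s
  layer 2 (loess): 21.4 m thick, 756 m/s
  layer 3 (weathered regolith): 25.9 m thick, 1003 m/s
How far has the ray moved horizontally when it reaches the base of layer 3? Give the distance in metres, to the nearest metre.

Apply Snell's law at each interface; in layer i the horizontal offset is hᵢ·tan θᵢ.
Layer 1: θ = 13.00°; offset = 15.0·tan 13.00° = 3.463 m.
Layer 2: sin θ = 756·sin 13.0°/490 = 0.3471, θ = 20.31°; offset = 21.4·tan 20.31° = 7.920 m.
Layer 3: sin θ = 1003·sin 13.0°/490 = 0.4605, θ = 27.42°; offset = 25.9·tan 27.42° = 13.435 m.
Total horizontal offset = 24.817 m.

25 m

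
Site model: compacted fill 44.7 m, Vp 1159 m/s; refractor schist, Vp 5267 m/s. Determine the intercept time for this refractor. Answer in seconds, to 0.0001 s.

0.0752 s

tᵢ = 2h·√(V₂²−V₁²)/(V₁V₂).
√(V₂²−V₁²) = √(5267²−1159²) = 5137.9 m/s.
tᵢ = 2·44.7·5137.9/(1159·5267) = 0.07524 s.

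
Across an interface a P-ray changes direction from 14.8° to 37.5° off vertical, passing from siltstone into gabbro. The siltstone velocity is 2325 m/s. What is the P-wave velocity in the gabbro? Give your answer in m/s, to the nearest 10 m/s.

sin 14.8° = 0.2554; sin 37.5° = 0.6088.
V₂ = V₁·(sin θ₂/sin θ₁) = 2325·(0.6088/0.2554) = 5540.79 m/s.

5540 m/s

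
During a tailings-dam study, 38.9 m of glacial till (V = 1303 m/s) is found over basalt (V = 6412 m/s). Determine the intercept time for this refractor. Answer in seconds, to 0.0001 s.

0.0585 s

θ_c = arcsin(V₁/V₂) = arcsin(1303/6412) = 11.72°; cos θ_c = 0.9791.
tᵢ = 2h·cos θ_c / V₁ = 2·38.9·0.9791 / 1303 = 0.05846 s.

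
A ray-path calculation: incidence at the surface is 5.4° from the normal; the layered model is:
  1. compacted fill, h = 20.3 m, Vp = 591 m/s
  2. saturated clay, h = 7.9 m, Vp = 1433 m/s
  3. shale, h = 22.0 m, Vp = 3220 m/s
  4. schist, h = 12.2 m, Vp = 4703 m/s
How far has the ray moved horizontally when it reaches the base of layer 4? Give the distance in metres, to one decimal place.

30.7 m

Ray parameter p = sin 5.4° / 591 m/s = 1.5924e-04 s/m.
Layer 1: θ = 5.40°; offset = 20.3·tan 5.40° = 1.919 m.
Layer 2: sin θ = p·1433 = 0.2282 → θ = 13.19°; offset = 7.9·tan 13.19° = 1.852 m.
Layer 3: sin θ = p·3220 = 0.5127 → θ = 30.85°; offset = 22.0·tan 30.85° = 13.139 m.
Layer 4: sin θ = p·4703 = 0.7489 → θ = 48.49°; offset = 12.2·tan 48.49° = 13.787 m.
Σ offsets = 30.696 m.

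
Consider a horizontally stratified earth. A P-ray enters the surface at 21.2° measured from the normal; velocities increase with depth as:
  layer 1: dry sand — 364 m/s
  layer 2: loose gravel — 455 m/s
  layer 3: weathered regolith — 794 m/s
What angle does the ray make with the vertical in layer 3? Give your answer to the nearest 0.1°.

Snell's law across each interface conserves sin θ / V, so sin θ_3 = V_3·sin θ₁/V₁.
sin θ_3 = 794 × sin 21.2° / 364 = 0.7888.
θ_3 = arcsin 0.7888 = 52.08°.

52.1°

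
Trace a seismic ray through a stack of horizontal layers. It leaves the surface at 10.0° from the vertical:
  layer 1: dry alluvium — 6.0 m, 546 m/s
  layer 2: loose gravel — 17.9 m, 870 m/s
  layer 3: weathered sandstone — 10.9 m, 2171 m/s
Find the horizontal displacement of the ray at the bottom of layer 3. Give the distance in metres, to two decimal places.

Apply Snell's law at each interface; in layer i the horizontal offset is hᵢ·tan θᵢ.
Layer 1: θ = 10.00°; offset = 6.0·tan 10.00° = 1.0580 m.
Layer 2: sin θ = 870·sin 10.0°/546 = 0.2767, θ = 16.06°; offset = 17.9·tan 16.06° = 5.1540 m.
Layer 3: sin θ = 2171·sin 10.0°/546 = 0.6905, θ = 43.67°; offset = 10.9·tan 43.67° = 10.4040 m.
Σ offsets = 16.6160 m.

16.62 m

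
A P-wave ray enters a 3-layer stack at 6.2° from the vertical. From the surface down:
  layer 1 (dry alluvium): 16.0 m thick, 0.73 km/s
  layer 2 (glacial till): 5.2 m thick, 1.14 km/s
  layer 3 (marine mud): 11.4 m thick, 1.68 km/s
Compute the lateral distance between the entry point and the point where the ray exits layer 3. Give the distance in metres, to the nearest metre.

Apply Snell's law at each interface; in layer i the horizontal offset is hᵢ·tan θᵢ.
Layer 1: θ = 6.20°; offset = 16.0·tan 6.20° = 1.738 m.
Layer 2: sin θ = 1.14·sin 6.2°/0.73 = 0.1687, θ = 9.71°; offset = 5.2·tan 9.71° = 0.890 m.
Layer 3: sin θ = 1.68·sin 6.2°/0.73 = 0.2485, θ = 14.39°; offset = 11.4·tan 14.39° = 2.925 m.
Σ offsets = 5.553 m.

6 m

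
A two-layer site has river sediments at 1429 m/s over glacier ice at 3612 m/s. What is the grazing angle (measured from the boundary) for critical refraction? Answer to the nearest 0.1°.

66.7°

Critical incidence: sin θ_c = V₁/V₂ = 1429/3612 = 0.3956.
θ_c = arcsin 0.3956 = 23.31°.
Measured from the interface: 90° − 23.31° = 66.69°.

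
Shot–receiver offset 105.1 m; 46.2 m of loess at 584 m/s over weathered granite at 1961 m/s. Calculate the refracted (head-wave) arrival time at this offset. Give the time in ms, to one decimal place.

204.6 ms

θ_c = arcsin(V₁/V₂) = arcsin(584/1961) = 17.33°, cos θ_c = 0.9546.
Intercept time tᵢ = 2h cos θ_c / V₁ = 2·46.2·0.9546/584 = 0.15104 s.
t = x/V₂ + tᵢ = 105.1/1961 + 0.15104 = 0.20464 s.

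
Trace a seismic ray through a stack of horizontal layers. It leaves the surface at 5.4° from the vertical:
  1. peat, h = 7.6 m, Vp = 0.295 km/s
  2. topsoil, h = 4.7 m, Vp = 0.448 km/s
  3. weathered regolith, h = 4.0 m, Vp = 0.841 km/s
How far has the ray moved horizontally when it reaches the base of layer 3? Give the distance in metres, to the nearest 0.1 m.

2.5 m

p = sin θ₁/V₁ = sin 5.4°/0.295 = 3.1901e-01 s/km is conserved through the stack.
Layer 1: θ = 5.40°; offset = 7.6·tan 5.40° = 0.718 m.
Layer 2: sin θ = p·0.448 = 0.1429 → θ = 8.22°; offset = 4.7·tan 8.22° = 0.679 m.
Layer 3: sin θ = p·0.841 = 0.2683 → θ = 15.56°; offset = 4.0·tan 15.56° = 1.114 m.
Σ offsets = 2.511 m.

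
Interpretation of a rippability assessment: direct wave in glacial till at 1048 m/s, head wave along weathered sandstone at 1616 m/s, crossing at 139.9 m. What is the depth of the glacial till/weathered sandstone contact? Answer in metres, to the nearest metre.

x_cross = 2h·√((V₂+V₁)/(V₂−V₁)) → h = x_cross / (2·√((V₂+V₁)/(V₂−V₁))).
√((V₂+V₁)/(V₂−V₁)) = √((1616+1048)/(1616−1048)) = 2.1657.
h = 139.9 / (2·2.1657) = 32.30 m.

32 m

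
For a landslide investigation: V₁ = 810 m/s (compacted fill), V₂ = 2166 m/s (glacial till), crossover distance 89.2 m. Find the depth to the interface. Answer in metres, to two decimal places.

30.11 m

h = (x_cross/2)·√((V₂−V₁)/(V₂+V₁)).
(V₂−V₁)/(V₂+V₁) = (2166−810)/(2166+810) = 0.4556; √ = 0.6750.
h = (89.2/2)·0.6750 = 30.11 m.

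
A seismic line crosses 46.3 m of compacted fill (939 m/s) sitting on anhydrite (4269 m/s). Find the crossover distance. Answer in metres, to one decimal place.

115.8 m

θ_c = arcsin(939/4269) = 12.71°, so cos θ_c = 0.9755 and tᵢ = 2h cos θ_c/V₁ = 0.0962 s.
At crossover x/V₁ = x/V₂ + tᵢ ⇒ x = tᵢ/(1/V₁ − 1/V₂) = 0.09620/(1.0650e-03 − 2.3425e-04) = 115.80 m.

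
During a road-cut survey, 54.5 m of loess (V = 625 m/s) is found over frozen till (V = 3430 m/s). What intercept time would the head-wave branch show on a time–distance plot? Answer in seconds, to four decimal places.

θ_c = arcsin(V₁/V₂) = arcsin(625/3430) = 10.50°; cos θ_c = 0.9833.
tᵢ = 2h·cos θ_c / V₁ = 2·54.5·0.9833 / 625 = 0.17148 s.

0.1715 s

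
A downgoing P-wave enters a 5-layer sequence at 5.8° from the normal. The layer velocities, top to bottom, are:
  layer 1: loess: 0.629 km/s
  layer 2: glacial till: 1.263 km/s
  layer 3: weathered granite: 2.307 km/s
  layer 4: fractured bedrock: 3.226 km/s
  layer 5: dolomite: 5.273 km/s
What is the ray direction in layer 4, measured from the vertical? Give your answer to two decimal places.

Ray parameter p = sin 5.8° / 0.629 = 1.6066e-01 s/km.
sin θ_4 = p·V_4 = 1.6066e-01 × 3.226 = 0.5183.
θ_4 = 31.22° from the vertical.

31.22°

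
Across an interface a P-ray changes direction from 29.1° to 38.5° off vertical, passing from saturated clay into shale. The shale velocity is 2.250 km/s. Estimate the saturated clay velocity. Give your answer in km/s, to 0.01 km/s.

1.76 km/s

sin 29.1° = 0.4863; sin 38.5° = 0.6225.
V₁ = V₂·(sin θ₁/sin θ₂) = 2.250·(0.4863/0.6225) = 1.76 km/s.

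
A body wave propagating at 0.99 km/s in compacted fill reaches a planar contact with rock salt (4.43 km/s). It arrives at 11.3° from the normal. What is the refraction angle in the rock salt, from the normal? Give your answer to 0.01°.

Snell's law: sin θ₂ = (V₂/V₁)·sin θ₁ = (4.43/0.99)·sin 11.3° = 0.8768.
θ₂ = arcsin 0.8768 = 61.26° from the normal.

61.26°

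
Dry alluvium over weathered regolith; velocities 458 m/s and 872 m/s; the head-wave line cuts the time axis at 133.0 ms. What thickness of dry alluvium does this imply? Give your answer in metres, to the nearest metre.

h = tᵢ·V₁·V₂ / (2·√(V₂²−V₁²)).
√(V₂²−V₁²) = √(872² − 458²) = 742.0 m/s.
h = 0.133 s × 458 × 872 / (2 × 742.0) = 35.79 m.

36 m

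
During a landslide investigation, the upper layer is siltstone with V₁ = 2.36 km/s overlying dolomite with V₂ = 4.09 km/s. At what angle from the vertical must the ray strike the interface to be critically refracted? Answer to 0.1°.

35.2°

Critical incidence: sin θ_c = V₁/V₂ = 2.36/4.09 = 0.5770.
θ_c = arcsin 0.5770 = 35.24°.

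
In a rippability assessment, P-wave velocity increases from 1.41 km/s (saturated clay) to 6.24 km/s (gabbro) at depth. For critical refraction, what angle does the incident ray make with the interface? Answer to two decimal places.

At critical incidence the refracted ray runs along the interface (θ₂ = 90°), so sin θ_c = V₁/V₂.
θ_c = arcsin(1.41/6.24) = arcsin 0.2260 = 13.06°.
Measured from the interface: 90° − 13.06° = 76.94°.

76.94°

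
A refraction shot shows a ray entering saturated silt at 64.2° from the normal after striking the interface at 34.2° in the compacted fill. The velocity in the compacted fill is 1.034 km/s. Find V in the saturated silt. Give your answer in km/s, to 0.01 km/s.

sin 34.2° = 0.5621; sin 64.2° = 0.9003.
V₂ = V₁·(sin θ₂/sin θ₁) = 1.034·(0.9003/0.5621) = 1.66 km/s.

1.66 km/s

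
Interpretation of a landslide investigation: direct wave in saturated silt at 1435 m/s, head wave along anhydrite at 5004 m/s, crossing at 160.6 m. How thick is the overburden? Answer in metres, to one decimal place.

h = (x_cross/2)·√((V₂−V₁)/(V₂+V₁)).
(V₂−V₁)/(V₂+V₁) = (5004−1435)/(5004+1435) = 0.5543; √ = 0.7445.
h = (160.6/2)·0.7445 = 59.78 m.

59.8 m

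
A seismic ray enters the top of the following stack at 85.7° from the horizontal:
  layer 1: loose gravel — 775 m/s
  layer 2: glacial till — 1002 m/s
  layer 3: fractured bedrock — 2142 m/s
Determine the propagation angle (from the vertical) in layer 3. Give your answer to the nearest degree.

From the normal: θ₁ = 90° − 85.7° = 4.3°.
Snell's law across each interface conserves sin θ / V, so sin θ_3 = V_3·sin θ₁/V₁.
sin θ_3 = 2142 × sin 4.3° / 775 = 0.2072.
θ_3 = 11.96° from the vertical.

12°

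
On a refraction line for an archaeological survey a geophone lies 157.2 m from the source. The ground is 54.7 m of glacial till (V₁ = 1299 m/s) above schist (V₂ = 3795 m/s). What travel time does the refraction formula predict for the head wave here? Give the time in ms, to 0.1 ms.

120.6 ms

t = x/V₂ + 2h·√(V₂²−V₁²)/(V₁V₂).
√(V₂²−V₁²) = √(3795²−1299²) = 3565.8 m/s; delay term = 2·54.7·3565.8/(1299·3795) = 0.07913 s.
t = 157.2/3795 + 0.07913 = 0.12055 s.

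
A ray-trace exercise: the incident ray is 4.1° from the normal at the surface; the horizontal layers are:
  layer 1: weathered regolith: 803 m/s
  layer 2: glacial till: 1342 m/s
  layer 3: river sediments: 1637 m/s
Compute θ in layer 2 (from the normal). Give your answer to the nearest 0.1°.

6.9°

Snell's law across each interface conserves sin θ / V, so sin θ_2 = V_2·sin θ₁/V₁.
sin θ_2 = 1342 × sin 4.1° / 803 = 0.1195.
θ_2 = arcsin 0.1195 = 6.86°.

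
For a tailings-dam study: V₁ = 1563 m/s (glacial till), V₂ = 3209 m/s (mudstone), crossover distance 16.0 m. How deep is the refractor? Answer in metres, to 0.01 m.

4.70 m

h = (x_cross/2)·√((V₂−V₁)/(V₂+V₁)).
(V₂−V₁)/(V₂+V₁) = (3209−1563)/(3209+1563) = 0.3449; √ = 0.5873.
h = (16.0/2)·0.5873 = 4.70 m.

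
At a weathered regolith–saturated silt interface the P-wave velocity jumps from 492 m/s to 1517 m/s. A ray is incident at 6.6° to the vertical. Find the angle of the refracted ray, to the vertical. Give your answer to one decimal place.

20.8°

Snell's law: sin θ₂ = (V₂/V₁)·sin θ₁ = (1517/492)·sin 6.6° = 0.3544.
θ₂ = arcsin 0.3544 = 20.76° from the normal.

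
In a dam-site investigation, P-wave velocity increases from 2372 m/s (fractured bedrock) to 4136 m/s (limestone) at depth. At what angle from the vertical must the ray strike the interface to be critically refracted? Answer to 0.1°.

At critical incidence the refracted ray runs along the interface (θ₂ = 90°), so sin θ_c = V₁/V₂.
θ_c = arcsin(2372/4136) = arcsin 0.5735 = 34.99°.

35.0°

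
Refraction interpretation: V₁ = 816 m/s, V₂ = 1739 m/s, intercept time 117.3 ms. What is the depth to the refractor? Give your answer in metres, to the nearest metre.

54 m

h = tᵢ·V₁·V₂ / (2·√(V₂²−V₁²)).
√(V₂²−V₁²) = √(1739² − 816²) = 1535.7 m/s.
h = 0.1173 s × 816 × 1739 / (2 × 1535.7) = 54.20 m.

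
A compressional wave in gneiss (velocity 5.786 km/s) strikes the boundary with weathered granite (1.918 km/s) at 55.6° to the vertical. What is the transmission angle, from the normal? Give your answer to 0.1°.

sin θ₁/V₁ = sin θ₂/V₂ ⇒ sin θ₂ = 1.918·sin 55.6°/5.786 = 1.918·0.8251/5.786 = 0.2735.
θ₂ = arcsin 0.2735 = 15.87° from the normal.

15.9°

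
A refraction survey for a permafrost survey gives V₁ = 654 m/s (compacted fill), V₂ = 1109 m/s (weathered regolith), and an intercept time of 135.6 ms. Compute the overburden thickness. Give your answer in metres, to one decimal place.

h = tᵢ·V₁·V₂ / (2·√(V₂²−V₁²)).
√(V₂²−V₁²) = √(1109² − 654²) = 895.6 m/s.
h = 0.1356 s × 654 × 1109 / (2 × 895.6) = 54.90 m.

54.9 m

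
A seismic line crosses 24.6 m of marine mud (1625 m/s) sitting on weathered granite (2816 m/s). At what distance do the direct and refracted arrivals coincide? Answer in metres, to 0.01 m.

95.01 m

θ_c = arcsin(1625/2816) = 35.24°, so cos θ_c = 0.8167 and tᵢ = 2h cos θ_c/V₁ = 0.0247 s.
At crossover x/V₁ = x/V₂ + tᵢ ⇒ x = tᵢ/(1/V₁ − 1/V₂) = 0.02473/(6.1538e-04 − 3.5511e-04) = 95.01 m.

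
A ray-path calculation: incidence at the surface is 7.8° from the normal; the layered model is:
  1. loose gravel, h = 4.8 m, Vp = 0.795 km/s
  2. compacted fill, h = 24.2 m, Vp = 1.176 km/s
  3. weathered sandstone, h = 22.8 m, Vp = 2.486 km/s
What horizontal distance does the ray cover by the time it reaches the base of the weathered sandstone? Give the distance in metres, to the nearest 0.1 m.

Ray parameter p = sin 7.8° / 0.795 km/s = 1.7071e-01 s/km.
Layer 1: θ = 7.80°; offset = 4.8·tan 7.80° = 0.658 m.
Layer 2: sin θ = p·1.176 = 0.2008 → θ = 11.58°; offset = 24.2·tan 11.58° = 4.959 m.
Layer 3: sin θ = p·2.486 = 0.4244 → θ = 25.11°; offset = 22.8·tan 25.11° = 10.686 m.
Σ offsets = 16.303 m.

16.3 m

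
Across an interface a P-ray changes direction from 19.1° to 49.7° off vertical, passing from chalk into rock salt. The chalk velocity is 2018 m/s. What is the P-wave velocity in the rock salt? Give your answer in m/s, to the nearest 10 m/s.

sin 19.1° = 0.3272; sin 49.7° = 0.7627.
V₂ = V₁·(sin θ₂/sin θ₁) = 2018·(0.7627/0.3272) = 4703.49 m/s.

4700 m/s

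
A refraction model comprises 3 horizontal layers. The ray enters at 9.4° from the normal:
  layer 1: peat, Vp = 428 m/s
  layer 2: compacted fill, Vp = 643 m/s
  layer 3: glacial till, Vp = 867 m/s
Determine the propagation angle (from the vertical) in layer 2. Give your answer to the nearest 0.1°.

Snell's law across each interface conserves sin θ / V, so sin θ_2 = V_2·sin θ₁/V₁.
sin θ_2 = 643 × sin 9.4° / 428 = 0.2454.
θ_2 = arcsin 0.2454 = 14.20°.

14.2°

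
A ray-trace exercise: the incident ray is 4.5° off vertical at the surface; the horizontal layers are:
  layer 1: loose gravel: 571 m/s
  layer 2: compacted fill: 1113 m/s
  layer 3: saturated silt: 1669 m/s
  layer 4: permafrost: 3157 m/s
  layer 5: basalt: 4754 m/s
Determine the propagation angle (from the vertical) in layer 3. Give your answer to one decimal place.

13.3°

Snell's law across each interface conserves sin θ / V, so sin θ_3 = V_3·sin θ₁/V₁.
sin θ_3 = 1669 × sin 4.5° / 571 = 0.2293.
θ_3 = arcsin 0.2293 = 13.26°.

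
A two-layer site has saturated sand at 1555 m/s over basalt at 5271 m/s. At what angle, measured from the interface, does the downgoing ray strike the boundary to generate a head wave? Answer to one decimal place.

72.8°

At critical incidence the refracted ray runs along the interface (θ₂ = 90°), so sin θ_c = V₁/V₂.
θ_c = arcsin(1555/5271) = arcsin 0.2950 = 17.16°.
Measured from the interface: 90° − 17.16° = 72.84°.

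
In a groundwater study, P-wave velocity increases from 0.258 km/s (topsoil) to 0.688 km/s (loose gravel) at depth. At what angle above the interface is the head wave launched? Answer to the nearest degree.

Critical incidence: sin θ_c = V₁/V₂ = 0.258/0.688 = 0.3750.
θ_c = arcsin 0.3750 = 22.02°.
Measured from the interface: 90° − 22.02° = 67.98°.

68°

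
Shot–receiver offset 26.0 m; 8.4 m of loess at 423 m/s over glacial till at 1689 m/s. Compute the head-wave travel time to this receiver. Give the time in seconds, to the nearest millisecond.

0.054 s

θ_c = arcsin(V₁/V₂) = arcsin(423/1689) = 14.50°, cos θ_c = 0.9681.
Intercept time tᵢ = 2h cos θ_c / V₁ = 2·8.4·0.9681/423 = 0.03845 s.
t = x/V₂ + tᵢ = 26.0/1689 + 0.03845 = 0.05384 s.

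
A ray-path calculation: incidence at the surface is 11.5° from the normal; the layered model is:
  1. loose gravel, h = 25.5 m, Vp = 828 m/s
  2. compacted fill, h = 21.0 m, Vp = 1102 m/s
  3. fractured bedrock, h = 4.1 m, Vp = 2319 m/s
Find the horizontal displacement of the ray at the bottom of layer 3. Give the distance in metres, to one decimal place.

13.7 m

Ray parameter p = sin 11.5° / 828 m/s = 2.4078e-04 s/m.
Layer 1: θ = 11.50°; offset = 25.5·tan 11.50° = 5.188 m.
Layer 2: sin θ = p·1102 = 0.2653 → θ = 15.39°; offset = 21.0·tan 15.39° = 5.779 m.
Layer 3: sin θ = p·2319 = 0.5584 → θ = 33.94°; offset = 4.1·tan 33.94° = 2.760 m.
Σ offsets = 13.727 m.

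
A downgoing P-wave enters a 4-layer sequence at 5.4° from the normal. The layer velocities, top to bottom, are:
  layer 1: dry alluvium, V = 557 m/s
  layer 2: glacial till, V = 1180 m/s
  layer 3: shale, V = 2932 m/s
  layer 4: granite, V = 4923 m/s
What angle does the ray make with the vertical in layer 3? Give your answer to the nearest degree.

Ray parameter p = sin 5.4° / 557 = 1.6896e-04 s/m.
sin θ_3 = p·V_3 = 1.6896e-04 × 2932 = 0.4954.
θ_3 = 29.69° from the vertical.

30°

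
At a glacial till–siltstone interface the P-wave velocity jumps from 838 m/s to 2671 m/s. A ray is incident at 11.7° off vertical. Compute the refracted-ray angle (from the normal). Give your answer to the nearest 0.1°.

40.3°

Snell's law: sin θ₂ = (V₂/V₁)·sin θ₁ = (2671/838)·sin 11.7° = 0.6464.
θ₂ = sin⁻¹(0.6464) = 40.27° (from vertical).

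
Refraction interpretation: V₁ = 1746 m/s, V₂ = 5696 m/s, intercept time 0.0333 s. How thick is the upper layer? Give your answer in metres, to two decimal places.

θ_c = arcsin(1746/5696) = 17.85°; cos θ_c = 0.9519.
tᵢ = 2h cos θ_c/V₁ ⇒ h = tᵢ·V₁/(2 cos θ_c) = 0.0333·1746/(2·0.9519) = 30.54 m.

30.54 m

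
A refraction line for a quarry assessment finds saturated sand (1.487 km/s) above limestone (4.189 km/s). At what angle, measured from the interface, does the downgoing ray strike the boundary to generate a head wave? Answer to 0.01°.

At critical incidence the refracted ray runs along the interface (θ₂ = 90°), so sin θ_c = V₁/V₂.
θ_c = arcsin(1.487/4.189) = arcsin 0.3550 = 20.79°.
Measured from the interface: 90° − 20.79° = 69.21°.

69.21°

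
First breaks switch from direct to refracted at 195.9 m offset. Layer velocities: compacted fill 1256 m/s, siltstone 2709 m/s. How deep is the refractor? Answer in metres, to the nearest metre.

59 m

x_cross = 2h·√((V₂+V₁)/(V₂−V₁)) → h = x_cross / (2·√((V₂+V₁)/(V₂−V₁))).
√((V₂+V₁)/(V₂−V₁)) = √((2709+1256)/(2709−1256)) = 1.6519.
h = 195.9 / (2·1.6519) = 59.29 m.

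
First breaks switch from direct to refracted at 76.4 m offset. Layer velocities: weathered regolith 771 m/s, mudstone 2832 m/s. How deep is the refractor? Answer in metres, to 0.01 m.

x_cross = 2h·√((V₂+V₁)/(V₂−V₁)) → h = x_cross / (2·√((V₂+V₁)/(V₂−V₁))).
√((V₂+V₁)/(V₂−V₁)) = √((2832+771)/(2832−771)) = 1.3222.
h = 76.4 / (2·1.3222) = 28.89 m.

28.89 m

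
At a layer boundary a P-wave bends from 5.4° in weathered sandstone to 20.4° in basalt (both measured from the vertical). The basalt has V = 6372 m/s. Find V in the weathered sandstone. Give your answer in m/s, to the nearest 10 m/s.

1720 m/s

sin 5.4° = 0.0941; sin 20.4° = 0.3486.
V₁ = V₂·(sin θ₁/sin θ₂) = 6372·(0.0941/0.3486) = 1720.33 m/s.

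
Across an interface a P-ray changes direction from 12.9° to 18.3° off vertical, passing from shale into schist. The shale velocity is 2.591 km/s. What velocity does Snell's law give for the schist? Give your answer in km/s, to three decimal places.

3.644 km/s

Snell's law: sin 12.9°/V₁ = sin 18.3°/V₂.
V₂ = V₁·sin 18.3°/sin 12.9° = 2.591 × 1.4065 = 3.644 km/s.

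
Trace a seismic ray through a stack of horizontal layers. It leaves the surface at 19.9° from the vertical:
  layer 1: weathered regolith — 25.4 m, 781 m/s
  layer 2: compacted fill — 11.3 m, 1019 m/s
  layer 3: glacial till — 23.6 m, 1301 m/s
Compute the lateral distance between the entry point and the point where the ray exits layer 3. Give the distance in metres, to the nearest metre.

31 m

p = sin θ₁/V₁ = sin 19.9°/781 = 4.3583e-04 s/m is conserved through the stack.
Layer 1: θ = 19.90°; offset = 25.4·tan 19.90° = 9.195 m.
Layer 2: sin θ = p·1019 = 0.4441 → θ = 26.37°; offset = 11.3·tan 26.37° = 5.601 m.
Layer 3: sin θ = p·1301 = 0.5670 → θ = 34.54°; offset = 23.6·tan 34.54° = 16.245 m.
Total horizontal offset = 31.041 m.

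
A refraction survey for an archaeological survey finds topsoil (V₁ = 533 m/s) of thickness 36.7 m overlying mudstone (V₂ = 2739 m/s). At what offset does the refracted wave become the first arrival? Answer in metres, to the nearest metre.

θ_c = arcsin(533/2739) = 11.22°, so cos θ_c = 0.9809 and tᵢ = 2h cos θ_c/V₁ = 0.1351 s.
At crossover x/V₁ = x/V₂ + tᵢ ⇒ x = tᵢ/(1/V₁ − 1/V₂) = 0.13508/(1.8762e-03 − 3.6510e-04) = 89.39 m.

89 m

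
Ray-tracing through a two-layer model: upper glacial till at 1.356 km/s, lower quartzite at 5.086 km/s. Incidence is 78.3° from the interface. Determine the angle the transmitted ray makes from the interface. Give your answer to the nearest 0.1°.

Convert to the normal: θ₁ = 90° − 78.3° = 11.7°.
sin θ₁/V₁ = sin θ₂/V₂ ⇒ sin θ₂ = 5.086·sin 11.7°/1.356 = 5.086·0.2028/1.356 = 0.7606.
θ₂ = arcsin 0.7606 = 49.52° from the normal.
From the interface: 90° − 49.52° = 40.48°.

40.5°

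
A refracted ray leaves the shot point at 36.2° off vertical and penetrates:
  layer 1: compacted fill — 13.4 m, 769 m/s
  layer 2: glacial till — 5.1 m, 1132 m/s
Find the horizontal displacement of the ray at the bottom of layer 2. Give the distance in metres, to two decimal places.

Ray parameter p = sin 36.2° / 769 m/s = 7.6802e-04 s/m.
Layer 1: θ = 36.20°; offset = 13.4·tan 36.20° = 9.8073 m.
Layer 2: sin θ = p·1132 = 0.8694 → θ = 60.39°; offset = 5.1·tan 60.39° = 8.9734 m.
Summing the layer offsets gives 18.7808 m.

18.78 m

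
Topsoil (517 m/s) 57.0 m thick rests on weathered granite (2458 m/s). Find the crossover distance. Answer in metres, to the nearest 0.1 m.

x_cross = 2h·√((V₂+V₁)/(V₂−V₁)).
(V₂+V₁)/(V₂−V₁) = (2458+517)/(2458−517) = 1.5327; √ = 1.2380.
x_cross = 2·57.0·1.2380 = 141.14 m.

141.1 m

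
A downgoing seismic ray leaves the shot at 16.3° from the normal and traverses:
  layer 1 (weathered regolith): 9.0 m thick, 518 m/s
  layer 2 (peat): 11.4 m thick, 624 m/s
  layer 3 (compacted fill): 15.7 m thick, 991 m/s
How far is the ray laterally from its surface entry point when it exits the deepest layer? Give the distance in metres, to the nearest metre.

17 m

Ray parameter p = sin 16.3° / 518 m/s = 5.4183e-04 s/m.
Layer 1: θ = 16.30°; offset = 9.0·tan 16.30° = 2.632 m.
Layer 2: sin θ = p·624 = 0.3381 → θ = 19.76°; offset = 11.4·tan 19.76° = 4.096 m.
Layer 3: sin θ = p·991 = 0.5370 → θ = 32.48°; offset = 15.7·tan 32.48° = 9.993 m.
Total horizontal offset = 16.720 m.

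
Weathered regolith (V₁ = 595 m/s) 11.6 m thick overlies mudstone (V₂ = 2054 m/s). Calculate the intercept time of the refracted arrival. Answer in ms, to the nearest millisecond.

37 ms

θ_c = arcsin(V₁/V₂) = arcsin(595/2054) = 16.84°; cos θ_c = 0.9571.
tᵢ = 2h·cos θ_c / V₁ = 2·11.6·0.9571 / 595 = 0.03732 s.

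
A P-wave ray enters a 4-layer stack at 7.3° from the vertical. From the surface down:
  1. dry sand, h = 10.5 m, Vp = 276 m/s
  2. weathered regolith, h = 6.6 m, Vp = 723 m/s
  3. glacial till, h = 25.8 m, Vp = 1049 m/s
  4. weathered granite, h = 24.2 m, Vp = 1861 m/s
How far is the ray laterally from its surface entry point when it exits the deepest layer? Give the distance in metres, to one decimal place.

p = sin θ₁/V₁ = sin 7.3°/276 = 4.6038e-04 s/m is conserved through the stack.
Layer 1: θ = 7.30°; offset = 10.5·tan 7.30° = 1.345 m.
Layer 2: sin θ = p·723 = 0.3329 → θ = 19.44°; offset = 6.6·tan 19.44° = 2.330 m.
Layer 3: sin θ = p·1049 = 0.4829 → θ = 28.88°; offset = 25.8·tan 28.88° = 14.229 m.
Layer 4: sin θ = p·1861 = 0.8568 → θ = 58.96°; offset = 24.2·tan 58.96° = 40.205 m.
Σ offsets = 58.108 m.

58.1 m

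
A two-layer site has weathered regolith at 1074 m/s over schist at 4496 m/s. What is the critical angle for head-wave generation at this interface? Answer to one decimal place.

13.8°

Critical incidence: sin θ_c = V₁/V₂ = 1074/4496 = 0.2389.
θ_c = arcsin 0.2389 = 13.82°.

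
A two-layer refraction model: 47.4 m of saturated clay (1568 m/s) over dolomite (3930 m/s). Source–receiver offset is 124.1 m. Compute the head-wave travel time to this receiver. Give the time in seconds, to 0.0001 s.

θ_c = arcsin(V₁/V₂) = arcsin(1568/3930) = 23.51°, cos θ_c = 0.9170.
Intercept time tᵢ = 2h cos θ_c / V₁ = 2·47.4·0.9170/1568 = 0.05544 s.
t = x/V₂ + tᵢ = 124.1/3930 + 0.05544 = 0.08702 s.

0.0870 s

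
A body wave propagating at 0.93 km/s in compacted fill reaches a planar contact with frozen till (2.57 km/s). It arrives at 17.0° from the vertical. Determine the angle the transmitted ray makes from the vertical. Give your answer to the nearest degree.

sin θ₁/V₁ = sin θ₂/V₂ ⇒ sin θ₂ = 2.57·sin 17.0°/0.93 = 2.57·0.2924/0.93 = 0.8080.
θ₂ = sin⁻¹(0.8080) = 53.90° (from vertical).

54°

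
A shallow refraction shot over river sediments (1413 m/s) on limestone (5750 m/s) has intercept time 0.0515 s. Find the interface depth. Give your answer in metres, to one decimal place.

37.5 m

h = tᵢ·V₁·V₂ / (2·√(V₂²−V₁²)).
√(V₂²−V₁²) = √(5750² − 1413²) = 5573.7 m/s.
h = 0.0515 s × 1413 × 5750 / (2 × 5573.7) = 37.54 m.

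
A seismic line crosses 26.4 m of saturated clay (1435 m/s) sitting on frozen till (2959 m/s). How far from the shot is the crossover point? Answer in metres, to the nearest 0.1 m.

x_cross = 2h·√((V₂+V₁)/(V₂−V₁)).
(V₂+V₁)/(V₂−V₁) = (2959+1435)/(2959−1435) = 2.8832; √ = 1.6980.
x_cross = 2·26.4·1.6980 = 89.65 m.

89.7 m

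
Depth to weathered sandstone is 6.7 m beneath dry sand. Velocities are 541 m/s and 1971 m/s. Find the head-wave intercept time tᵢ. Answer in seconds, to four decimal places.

θ_c = arcsin(V₁/V₂) = arcsin(541/1971) = 15.93°; cos θ_c = 0.9616.
tᵢ = 2h·cos θ_c / V₁ = 2·6.7·0.9616 / 541 = 0.02382 s.

0.0238 s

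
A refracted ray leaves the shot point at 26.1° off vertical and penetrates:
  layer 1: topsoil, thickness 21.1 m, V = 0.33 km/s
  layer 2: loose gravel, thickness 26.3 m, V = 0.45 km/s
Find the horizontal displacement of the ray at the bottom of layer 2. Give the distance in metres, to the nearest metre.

Apply Snell's law at each interface; in layer i the horizontal offset is hᵢ·tan θᵢ.
Layer 1: θ = 26.10°; offset = 21.1·tan 26.10° = 10.337 m.
Layer 2: sin θ = 0.45·sin 26.1°/0.33 = 0.5999, θ = 36.86°; offset = 26.3·tan 36.86° = 19.721 m.
Summing the layer offsets gives 30.058 m.

30 m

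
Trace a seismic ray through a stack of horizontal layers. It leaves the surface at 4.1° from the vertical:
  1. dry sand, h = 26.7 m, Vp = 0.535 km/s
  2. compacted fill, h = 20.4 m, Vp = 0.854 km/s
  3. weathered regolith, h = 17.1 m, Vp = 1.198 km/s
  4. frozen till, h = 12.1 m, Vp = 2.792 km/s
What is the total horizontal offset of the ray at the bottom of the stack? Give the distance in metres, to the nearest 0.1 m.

Apply Snell's law at each interface; in layer i the horizontal offset is hᵢ·tan θᵢ.
Layer 1: θ = 4.10°; offset = 26.7·tan 4.10° = 1.914 m.
Layer 2: sin θ = 0.854·sin 4.1°/0.535 = 0.1141, θ = 6.55°; offset = 20.4·tan 6.55° = 2.344 m.
Layer 3: sin θ = 1.198·sin 4.1°/0.535 = 0.1601, θ = 9.21°; offset = 17.1·tan 9.21° = 2.774 m.
Layer 4: sin θ = 2.792·sin 4.1°/0.535 = 0.3731, θ = 21.91°; offset = 12.1·tan 21.91° = 4.866 m.
Σ offsets = 11.897 m.

11.9 m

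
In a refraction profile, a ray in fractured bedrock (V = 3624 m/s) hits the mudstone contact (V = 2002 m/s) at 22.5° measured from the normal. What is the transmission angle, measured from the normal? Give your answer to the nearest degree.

12°

Snell's law: sin θ₂ = (V₂/V₁)·sin θ₁ = (2002/3624)·sin 22.5° = 0.2114.
θ₂ = arcsin 0.2114 = 12.20° from the normal.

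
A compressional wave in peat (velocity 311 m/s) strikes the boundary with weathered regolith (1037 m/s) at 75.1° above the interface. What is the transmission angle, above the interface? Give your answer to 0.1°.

31.0°

Convert to the normal: θ₁ = 90° − 75.1° = 14.9°.
sin θ₁/V₁ = sin θ₂/V₂ ⇒ sin θ₂ = 1037·sin 14.9°/311 = 1037·0.2571/311 = 0.8574.
θ₂ = sin⁻¹(0.8574) = 59.02° (from vertical).
From the interface: 90° − 59.02° = 30.98°.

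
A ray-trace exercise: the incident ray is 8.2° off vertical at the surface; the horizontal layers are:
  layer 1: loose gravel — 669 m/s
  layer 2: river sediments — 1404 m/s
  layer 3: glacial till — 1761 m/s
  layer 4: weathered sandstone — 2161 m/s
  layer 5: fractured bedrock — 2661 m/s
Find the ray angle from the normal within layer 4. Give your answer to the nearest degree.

Snell's law across each interface conserves sin θ / V, so sin θ_4 = V_4·sin θ₁/V₁.
sin θ_4 = 2161 × sin 8.2° / 669 = 0.4607.
θ_4 = arcsin 0.4607 = 27.43°.

27°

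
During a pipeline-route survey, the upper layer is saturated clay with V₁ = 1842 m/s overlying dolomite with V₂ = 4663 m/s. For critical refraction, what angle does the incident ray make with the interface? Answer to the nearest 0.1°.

66.7°

Critical incidence: sin θ_c = V₁/V₂ = 1842/4663 = 0.3950.
θ_c = arcsin 0.3950 = 23.27°.
Measured from the interface: 90° − 23.27° = 66.73°.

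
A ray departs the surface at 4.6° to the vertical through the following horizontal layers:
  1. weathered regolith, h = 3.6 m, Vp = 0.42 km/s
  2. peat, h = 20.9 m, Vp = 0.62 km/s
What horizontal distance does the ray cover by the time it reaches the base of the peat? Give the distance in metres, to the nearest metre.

Apply Snell's law at each interface; in layer i the horizontal offset is hᵢ·tan θᵢ.
Layer 1: θ = 4.60°; offset = 3.6·tan 4.60° = 0.290 m.
Layer 2: sin θ = 0.62·sin 4.6°/0.42 = 0.1184, θ = 6.80°; offset = 20.9·tan 6.80° = 2.492 m.
Summing the layer offsets gives 2.782 m.

3 m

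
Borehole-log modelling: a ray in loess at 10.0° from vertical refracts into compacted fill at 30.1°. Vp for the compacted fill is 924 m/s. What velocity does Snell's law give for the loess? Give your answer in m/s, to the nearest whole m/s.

320 m/s

sin 10.0° = 0.1736; sin 30.1° = 0.5015.
V₁ = V₂·(sin θ₁/sin θ₂) = 924·(0.1736/0.5015) = 319.94 m/s.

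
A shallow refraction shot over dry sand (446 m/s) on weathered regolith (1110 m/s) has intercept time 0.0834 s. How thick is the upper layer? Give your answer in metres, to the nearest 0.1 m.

h = tᵢ·V₁·V₂ / (2·√(V₂²−V₁²)).
√(V₂²−V₁²) = √(1110² − 446²) = 1016.5 m/s.
h = 0.0834 s × 446 × 1110 / (2 × 1016.5) = 20.31 m.

20.3 m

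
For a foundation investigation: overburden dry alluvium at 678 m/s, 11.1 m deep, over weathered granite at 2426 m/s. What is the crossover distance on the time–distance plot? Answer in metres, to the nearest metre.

x_cross = 2h·√((V₂+V₁)/(V₂−V₁)).
(V₂+V₁)/(V₂−V₁) = (2426+678)/(2426−678) = 1.7757; √ = 1.3326.
x_cross = 2·11.1·1.3326 = 29.58 m.

30 m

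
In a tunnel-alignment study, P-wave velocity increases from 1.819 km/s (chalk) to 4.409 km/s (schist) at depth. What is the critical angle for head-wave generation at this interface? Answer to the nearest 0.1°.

24.4°

At critical incidence the refracted ray runs along the interface (θ₂ = 90°), so sin θ_c = V₁/V₂.
θ_c = arcsin(1.819/4.409) = arcsin 0.4126 = 24.37°.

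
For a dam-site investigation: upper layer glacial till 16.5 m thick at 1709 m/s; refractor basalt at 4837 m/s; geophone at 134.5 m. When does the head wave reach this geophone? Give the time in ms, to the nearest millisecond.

θ_c = arcsin(V₁/V₂) = arcsin(1709/4837) = 20.69°, cos θ_c = 0.9355.
Intercept time tᵢ = 2h cos θ_c / V₁ = 2·16.5·0.9355/1709 = 0.01806 s.
t = x/V₂ + tᵢ = 134.5/4837 + 0.01806 = 0.04587 s.

46 ms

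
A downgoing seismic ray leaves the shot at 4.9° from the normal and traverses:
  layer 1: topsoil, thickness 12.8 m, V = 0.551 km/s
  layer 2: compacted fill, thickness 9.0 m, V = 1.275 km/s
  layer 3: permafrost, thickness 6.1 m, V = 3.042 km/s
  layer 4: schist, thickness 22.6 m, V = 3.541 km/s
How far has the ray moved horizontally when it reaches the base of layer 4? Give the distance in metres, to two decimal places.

21.02 m

p = sin θ₁/V₁ = sin 4.9°/0.551 = 1.5502e-01 s/km is conserved through the stack.
Layer 1: θ = 4.90°; offset = 12.8·tan 4.90° = 1.0973 m.
Layer 2: sin θ = p·1.275 = 0.1977 → θ = 11.40°; offset = 9.0·tan 11.40° = 1.8147 m.
Layer 3: sin θ = p·3.042 = 0.4716 → θ = 28.14°; offset = 6.1·tan 28.14° = 3.2621 m.
Layer 4: sin θ = p·3.541 = 0.5489 → θ = 33.29°; offset = 22.6·tan 33.29° = 14.8419 m.
Σ offsets = 21.0160 m.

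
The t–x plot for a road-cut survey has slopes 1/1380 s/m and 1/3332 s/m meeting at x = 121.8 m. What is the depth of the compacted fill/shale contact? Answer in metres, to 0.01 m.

39.20 m

h = (x_cross/2)·√((V₂−V₁)/(V₂+V₁)).
(V₂−V₁)/(V₂+V₁) = (3332−1380)/(3332+1380) = 0.4143; √ = 0.6436.
h = (121.8/2)·0.6436 = 39.20 m.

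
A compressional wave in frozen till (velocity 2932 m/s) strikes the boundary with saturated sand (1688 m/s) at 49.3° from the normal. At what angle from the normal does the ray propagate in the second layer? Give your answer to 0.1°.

25.9°

sin θ₁/V₁ = sin θ₂/V₂ ⇒ sin θ₂ = 1688·sin 49.3°/2932 = 1688·0.7581/2932 = 0.4365.
θ₂ = sin⁻¹(0.4365) = 25.88° (from vertical).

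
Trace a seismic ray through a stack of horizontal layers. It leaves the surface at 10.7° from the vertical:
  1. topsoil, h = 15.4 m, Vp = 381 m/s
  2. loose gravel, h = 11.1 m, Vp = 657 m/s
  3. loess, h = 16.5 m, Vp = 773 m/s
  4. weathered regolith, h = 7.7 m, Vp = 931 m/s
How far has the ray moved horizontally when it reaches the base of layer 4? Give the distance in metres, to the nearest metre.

17 m

Apply Snell's law at each interface; in layer i the horizontal offset is hᵢ·tan θᵢ.
Layer 1: θ = 10.70°; offset = 15.4·tan 10.70° = 2.910 m.
Layer 2: sin θ = 657·sin 10.7°/381 = 0.3202, θ = 18.67°; offset = 11.1·tan 18.67° = 3.751 m.
Layer 3: sin θ = 773·sin 10.7°/381 = 0.3767, θ = 22.13°; offset = 16.5·tan 22.13° = 6.710 m.
Layer 4: sin θ = 931·sin 10.7°/381 = 0.4537, θ = 26.98°; offset = 7.7·tan 26.98° = 3.920 m.
Total horizontal offset = 17.291 m.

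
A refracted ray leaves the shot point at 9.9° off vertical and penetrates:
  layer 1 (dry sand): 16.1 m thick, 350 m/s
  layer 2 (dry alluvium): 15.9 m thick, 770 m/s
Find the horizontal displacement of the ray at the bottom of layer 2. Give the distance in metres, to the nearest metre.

p = sin θ₁/V₁ = sin 9.9°/350 = 4.9123e-04 s/m is conserved through the stack.
Layer 1: θ = 9.90°; offset = 16.1·tan 9.90° = 2.810 m.
Layer 2: sin θ = p·770 = 0.3782 → θ = 22.22°; offset = 15.9·tan 22.22° = 6.497 m.
Σ offsets = 9.307 m.

9 m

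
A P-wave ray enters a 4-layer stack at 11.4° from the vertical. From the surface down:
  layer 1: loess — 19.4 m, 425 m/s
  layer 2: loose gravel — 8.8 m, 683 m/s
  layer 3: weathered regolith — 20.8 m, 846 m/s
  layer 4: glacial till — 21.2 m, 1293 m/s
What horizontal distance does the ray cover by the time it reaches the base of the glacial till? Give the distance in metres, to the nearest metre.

Apply Snell's law at each interface; in layer i the horizontal offset is hᵢ·tan θᵢ.
Layer 1: θ = 11.40°; offset = 19.4·tan 11.40° = 3.912 m.
Layer 2: sin θ = 683·sin 11.4°/425 = 0.3176, θ = 18.52°; offset = 8.8·tan 18.52° = 2.948 m.
Layer 3: sin θ = 846·sin 11.4°/425 = 0.3935, θ = 23.17°; offset = 20.8·tan 23.17° = 8.902 m.
Layer 4: sin θ = 1293·sin 11.4°/425 = 0.6013, θ = 36.97°; offset = 21.2·tan 36.97° = 15.956 m.
Σ offsets = 31.717 m.

32 m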